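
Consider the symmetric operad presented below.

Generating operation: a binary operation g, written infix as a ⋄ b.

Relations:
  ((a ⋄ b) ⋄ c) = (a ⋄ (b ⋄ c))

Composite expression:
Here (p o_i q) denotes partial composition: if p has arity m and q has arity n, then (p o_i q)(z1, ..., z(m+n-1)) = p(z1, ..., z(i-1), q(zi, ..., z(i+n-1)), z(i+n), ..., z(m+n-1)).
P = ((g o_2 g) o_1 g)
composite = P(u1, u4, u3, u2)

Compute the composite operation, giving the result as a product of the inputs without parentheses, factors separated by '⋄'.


u1 ⋄ u4 ⋄ u3 ⋄ u2

Every regrouping of g is equal, so read the u-inputs in written order.
(u1 ⋄ u4) linearizes to u1 ⋄ u4
(u3 ⋄ u2) linearizes to u3 ⋄ u2
((u1 ⋄ u4) ⋄ (u3 ⋄ u2)) linearizes to u1 ⋄ u4 ⋄ u3 ⋄ u2


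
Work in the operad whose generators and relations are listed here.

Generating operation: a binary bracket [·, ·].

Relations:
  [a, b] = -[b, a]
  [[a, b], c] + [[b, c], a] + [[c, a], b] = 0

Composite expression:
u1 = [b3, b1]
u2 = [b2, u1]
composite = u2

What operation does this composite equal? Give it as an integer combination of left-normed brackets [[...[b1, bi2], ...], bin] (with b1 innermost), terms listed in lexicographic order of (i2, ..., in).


[[b1, b3], b2]

A multilinear Lie element is pinned by b1-initial words (b1 innermost).
Composite bracket: [b2, [b3, b1]]
The bracket unfolds into 4 signed words via [a, b] = ab - ba (2^2 = 4).
The b1-initial words carry the normal form:
  the word b1b3b2 carries sign +1 and contributes +[[b1, b3], b2]


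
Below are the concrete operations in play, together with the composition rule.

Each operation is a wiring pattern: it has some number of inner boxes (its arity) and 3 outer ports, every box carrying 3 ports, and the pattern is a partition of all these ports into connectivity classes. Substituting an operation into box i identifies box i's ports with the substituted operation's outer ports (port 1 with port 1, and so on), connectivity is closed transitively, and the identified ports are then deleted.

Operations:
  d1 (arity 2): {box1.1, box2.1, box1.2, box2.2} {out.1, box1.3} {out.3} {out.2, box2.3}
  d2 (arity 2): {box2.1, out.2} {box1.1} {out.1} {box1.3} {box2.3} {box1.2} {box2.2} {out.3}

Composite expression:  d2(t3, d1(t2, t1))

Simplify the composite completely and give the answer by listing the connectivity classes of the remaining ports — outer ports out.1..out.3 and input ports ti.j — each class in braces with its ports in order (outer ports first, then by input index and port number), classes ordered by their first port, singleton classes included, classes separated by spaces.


After gluing at d2, chains via deleted ports link the t-ports.
through d1, on inputs (t2, t1): {out.1, t2.3} {out.2, t1.3} {out.3} {t1.1, t1.2, t2.1, t2.2} (out.j = stage outer ports)
through d2, on inputs (t3, t2, t1): {out.1} {out.2, t2.3} {out.3} {t1.1, t1.2, t2.1, t2.2} {t1.3} {t3.1} {t3.2} {t3.3} (out.j = stage outer ports)

{out.1} {out.2, t2.3} {out.3} {t1.1, t1.2, t2.1, t2.2} {t1.3} {t3.1} {t3.2} {t3.3}


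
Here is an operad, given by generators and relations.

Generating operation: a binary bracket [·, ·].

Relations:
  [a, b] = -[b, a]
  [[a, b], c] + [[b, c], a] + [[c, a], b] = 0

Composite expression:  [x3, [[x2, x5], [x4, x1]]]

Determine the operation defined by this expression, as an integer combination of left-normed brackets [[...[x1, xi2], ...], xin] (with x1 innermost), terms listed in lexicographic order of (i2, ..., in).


-[[[[x1, x4], x2], x5], x3] + [[[[x1, x4], x5], x2], x3]

In the tensor algebra, words opening x1 carry the x1-anchored form.
Composite bracket: [x3, [[x2, x5], [x4, x1]]]
Under [a, b] = ab - ba we get 16 signed associative words (2^4 = 16).
Words beginning with x1 determine it all:
  word x1x4x2x5x3 has sign -1, contributing -[[[[x1, x4], x2], x5], x3]
  word x1x4x5x2x3 has sign +1, contributing +[[[[x1, x4], x5], x2], x3]


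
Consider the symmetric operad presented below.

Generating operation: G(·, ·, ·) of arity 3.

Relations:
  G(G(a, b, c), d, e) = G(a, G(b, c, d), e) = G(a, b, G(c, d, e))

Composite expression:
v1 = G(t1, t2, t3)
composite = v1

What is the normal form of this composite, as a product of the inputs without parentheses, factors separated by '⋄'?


t1 ⋄ t2 ⋄ t3


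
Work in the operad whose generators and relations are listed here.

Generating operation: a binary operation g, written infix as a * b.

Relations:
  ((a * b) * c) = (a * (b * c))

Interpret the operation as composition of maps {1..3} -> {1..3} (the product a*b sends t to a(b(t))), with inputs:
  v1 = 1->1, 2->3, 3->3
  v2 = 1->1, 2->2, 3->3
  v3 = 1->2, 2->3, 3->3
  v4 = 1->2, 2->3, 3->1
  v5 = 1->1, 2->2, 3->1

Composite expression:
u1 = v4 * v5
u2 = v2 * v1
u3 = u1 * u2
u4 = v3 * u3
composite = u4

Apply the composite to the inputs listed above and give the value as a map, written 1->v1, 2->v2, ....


1->3, 2->3, 3->3


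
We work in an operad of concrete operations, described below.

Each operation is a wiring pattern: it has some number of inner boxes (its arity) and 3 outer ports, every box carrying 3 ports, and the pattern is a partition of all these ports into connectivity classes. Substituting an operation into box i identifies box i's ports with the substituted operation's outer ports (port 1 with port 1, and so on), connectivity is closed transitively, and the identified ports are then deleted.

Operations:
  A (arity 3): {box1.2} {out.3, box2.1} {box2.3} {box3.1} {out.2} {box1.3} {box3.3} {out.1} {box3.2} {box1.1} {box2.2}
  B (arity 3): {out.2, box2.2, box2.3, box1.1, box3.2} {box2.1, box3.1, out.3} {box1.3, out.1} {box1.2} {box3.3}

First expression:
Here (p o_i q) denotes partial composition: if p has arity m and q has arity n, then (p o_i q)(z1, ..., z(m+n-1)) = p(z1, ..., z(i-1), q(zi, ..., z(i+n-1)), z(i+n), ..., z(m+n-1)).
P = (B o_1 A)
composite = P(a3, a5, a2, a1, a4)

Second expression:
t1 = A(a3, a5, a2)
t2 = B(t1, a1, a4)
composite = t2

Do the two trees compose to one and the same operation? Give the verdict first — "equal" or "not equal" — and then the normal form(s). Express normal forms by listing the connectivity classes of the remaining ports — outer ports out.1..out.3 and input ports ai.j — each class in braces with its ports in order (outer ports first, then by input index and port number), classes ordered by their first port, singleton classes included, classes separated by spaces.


Reducing the first expression gives {out.1, a5.1} {out.2, a1.2, a1.3, a4.2} {out.3, a1.1, a4.1} {a2.1} {a2.2} {a2.3} {a3.1} {a3.2} {a3.3} {a4.3} {a5.2} {a5.3}
Reducing the second expression gives {out.1, a5.1} {out.2, a1.2, a1.3, a4.2} {out.3, a1.1, a4.1} {a2.1} {a2.2} {a2.3} {a3.1} {a3.2} {a3.3} {a4.3} {a5.2} {a5.3}
The normal forms match — equal.

equal; both compose to {out.1, a5.1} {out.2, a1.2, a1.3, a4.2} {out.3, a1.1, a4.1} {a2.1} {a2.2} {a2.3} {a3.1} {a3.2} {a3.3} {a4.3} {a5.2} {a5.3}


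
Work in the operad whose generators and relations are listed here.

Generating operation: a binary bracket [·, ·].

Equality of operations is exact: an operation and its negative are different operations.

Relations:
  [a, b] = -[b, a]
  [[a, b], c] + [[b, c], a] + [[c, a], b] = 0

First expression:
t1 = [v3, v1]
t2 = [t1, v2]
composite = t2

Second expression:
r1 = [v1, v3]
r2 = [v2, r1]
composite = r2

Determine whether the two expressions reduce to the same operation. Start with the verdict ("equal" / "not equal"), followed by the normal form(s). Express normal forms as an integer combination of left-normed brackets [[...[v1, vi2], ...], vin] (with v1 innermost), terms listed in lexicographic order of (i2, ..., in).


equal: each reduces to -[[v1, v3], v2]

Reducing the first expression gives -[[v1, v3], v2]
Reducing the second expression gives -[[v1, v3], v2]
Both agree, so they are equal.


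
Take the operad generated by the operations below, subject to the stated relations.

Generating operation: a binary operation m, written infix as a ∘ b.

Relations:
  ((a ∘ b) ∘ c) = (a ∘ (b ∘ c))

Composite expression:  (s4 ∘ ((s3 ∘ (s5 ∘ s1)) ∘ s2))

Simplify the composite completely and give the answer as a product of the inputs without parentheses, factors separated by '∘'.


s4 ∘ s3 ∘ s5 ∘ s1 ∘ s2

Associativity of m dissolves the nesting; only the s-input order survives.
(s5 ∘ s1) collapses to s5 ∘ s1
(s3 ∘ (s5 ∘ s1)) collapses to s3 ∘ s5 ∘ s1
((s3 ∘ (s5 ∘ s1)) ∘ s2) collapses to s3 ∘ s5 ∘ s1 ∘ s2
(s4 ∘ ((s3 ∘ (s5 ∘ s1)) ∘ s2)) collapses to s4 ∘ s3 ∘ s5 ∘ s1 ∘ s2


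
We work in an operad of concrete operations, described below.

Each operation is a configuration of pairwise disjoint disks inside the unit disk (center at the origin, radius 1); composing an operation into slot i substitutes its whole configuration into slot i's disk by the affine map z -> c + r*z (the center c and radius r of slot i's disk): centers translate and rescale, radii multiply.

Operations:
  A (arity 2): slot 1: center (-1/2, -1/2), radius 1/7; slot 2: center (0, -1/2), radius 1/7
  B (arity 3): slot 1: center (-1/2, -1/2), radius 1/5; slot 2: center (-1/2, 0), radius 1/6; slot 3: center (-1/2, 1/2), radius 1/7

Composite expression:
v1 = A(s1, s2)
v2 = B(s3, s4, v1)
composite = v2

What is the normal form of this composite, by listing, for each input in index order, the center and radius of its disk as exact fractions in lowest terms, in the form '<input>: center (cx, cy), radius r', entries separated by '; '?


s1: center (-4/7, 3/7), radius 1/49; s2: center (-1/2, 3/7), radius 1/49; s3: center (-1/2, -1/2), radius 1/5; s4: center (-1/2, 0), radius 1/6

Follow each s-input down from B: c' goes to c + r*c', radius to r*r'.
input s3: composing its 1 substitution step yields center (-1/2, -1/2), radius 1/5
input s4: composing its 1 substitution step yields center (-1/2, 0), radius 1/6
input s1: composing its 2 substitution steps yields center (-4/7, 3/7), radius 1/49
input s2: composing its 2 substitution steps yields center (-1/2, 3/7), radius 1/49


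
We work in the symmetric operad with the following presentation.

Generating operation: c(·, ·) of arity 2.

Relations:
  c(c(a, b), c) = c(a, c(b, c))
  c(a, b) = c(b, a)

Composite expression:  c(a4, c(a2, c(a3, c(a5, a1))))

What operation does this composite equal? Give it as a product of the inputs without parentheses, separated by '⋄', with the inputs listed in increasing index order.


a1 ⋄ a2 ⋄ a3 ⋄ a4 ⋄ a5


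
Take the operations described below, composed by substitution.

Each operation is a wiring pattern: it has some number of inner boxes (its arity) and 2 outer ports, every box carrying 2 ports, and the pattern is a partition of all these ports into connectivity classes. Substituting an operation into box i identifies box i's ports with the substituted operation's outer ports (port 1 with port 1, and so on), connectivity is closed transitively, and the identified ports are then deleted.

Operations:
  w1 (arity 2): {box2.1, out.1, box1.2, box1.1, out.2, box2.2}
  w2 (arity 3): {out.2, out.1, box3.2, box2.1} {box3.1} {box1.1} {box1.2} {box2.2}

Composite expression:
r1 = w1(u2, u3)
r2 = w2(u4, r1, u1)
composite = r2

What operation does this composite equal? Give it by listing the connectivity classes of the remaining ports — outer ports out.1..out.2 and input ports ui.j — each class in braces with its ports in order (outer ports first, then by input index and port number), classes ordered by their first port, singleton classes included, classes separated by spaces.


{out.1, out.2, u1.2, u2.1, u2.2, u3.1, u3.2} {u1.1} {u4.1} {u4.2}

Treat the ports identified at w2 as solder joints: merge, then drop.
through w1, on inputs (u2, u3): {out.1, out.2, u2.1, u2.2, u3.1, u3.2} (out.j = stage outer ports)
through w2, on inputs (u4, u2, u3, u1): {out.1, out.2, u1.2, u2.1, u2.2, u3.1, u3.2} {u1.1} {u4.1} {u4.2} (out.j = stage outer ports)


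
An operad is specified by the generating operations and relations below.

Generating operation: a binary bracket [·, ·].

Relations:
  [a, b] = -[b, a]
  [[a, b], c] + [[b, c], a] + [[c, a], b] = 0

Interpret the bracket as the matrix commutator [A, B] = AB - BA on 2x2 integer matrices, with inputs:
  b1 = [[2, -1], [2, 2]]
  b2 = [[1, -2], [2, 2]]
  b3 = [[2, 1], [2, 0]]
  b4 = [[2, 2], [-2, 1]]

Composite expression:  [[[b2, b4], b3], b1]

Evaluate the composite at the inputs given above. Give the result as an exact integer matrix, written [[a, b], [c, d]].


[b2, b4] = [[0, 0], [0, 0]]
[[b2, b4], b3] = [[0, 0], [0, 0]]
[[[b2, b4], b3], b1] = [[0, 0], [0, 0]]

[[0, 0], [0, 0]]


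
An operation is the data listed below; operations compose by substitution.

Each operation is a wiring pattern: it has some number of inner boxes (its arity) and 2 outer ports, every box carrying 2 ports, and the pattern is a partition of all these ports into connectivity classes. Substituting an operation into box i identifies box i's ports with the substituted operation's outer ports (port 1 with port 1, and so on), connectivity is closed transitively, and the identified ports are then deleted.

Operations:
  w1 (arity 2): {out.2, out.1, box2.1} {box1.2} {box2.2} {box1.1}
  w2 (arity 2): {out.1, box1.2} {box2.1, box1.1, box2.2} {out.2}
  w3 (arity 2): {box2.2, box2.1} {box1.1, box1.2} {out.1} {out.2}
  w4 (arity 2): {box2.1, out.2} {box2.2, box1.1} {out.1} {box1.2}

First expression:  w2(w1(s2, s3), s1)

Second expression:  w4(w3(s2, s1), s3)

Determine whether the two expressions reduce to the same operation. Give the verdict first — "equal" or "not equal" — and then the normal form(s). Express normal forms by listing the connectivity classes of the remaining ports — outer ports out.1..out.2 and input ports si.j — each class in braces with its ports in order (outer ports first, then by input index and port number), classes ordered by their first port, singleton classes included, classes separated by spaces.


not equal — first {out.1, s1.1, s1.2, s3.1} {out.2} {s2.1} {s2.2} {s3.2}, second {out.1} {out.2, s3.1} {s1.1, s1.2} {s2.1, s2.2} {s3.2}

The first expression, normalized: {out.1, s1.1, s1.2, s3.1} {out.2} {s2.1} {s2.2} {s3.2}
The second expression, normalized: {out.1} {out.2, s3.1} {s1.1, s1.2} {s2.1, s2.2} {s3.2}
The normal forms differ: not equal.


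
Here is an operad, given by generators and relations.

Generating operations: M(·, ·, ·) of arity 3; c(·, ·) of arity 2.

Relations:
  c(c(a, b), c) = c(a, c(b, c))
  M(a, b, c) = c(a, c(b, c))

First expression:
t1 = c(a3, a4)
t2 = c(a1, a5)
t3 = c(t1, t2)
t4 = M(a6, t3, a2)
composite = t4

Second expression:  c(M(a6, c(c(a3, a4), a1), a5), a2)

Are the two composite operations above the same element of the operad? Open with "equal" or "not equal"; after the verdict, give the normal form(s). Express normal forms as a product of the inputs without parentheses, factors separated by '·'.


equal; the common form is a6 · a3 · a4 · a1 · a5 · a2

The first expression reduces to a6 · a3 · a4 · a1 · a5 · a2
The second expression reduces to a6 · a3 · a4 · a1 · a5 · a2
Same normal form: equal.


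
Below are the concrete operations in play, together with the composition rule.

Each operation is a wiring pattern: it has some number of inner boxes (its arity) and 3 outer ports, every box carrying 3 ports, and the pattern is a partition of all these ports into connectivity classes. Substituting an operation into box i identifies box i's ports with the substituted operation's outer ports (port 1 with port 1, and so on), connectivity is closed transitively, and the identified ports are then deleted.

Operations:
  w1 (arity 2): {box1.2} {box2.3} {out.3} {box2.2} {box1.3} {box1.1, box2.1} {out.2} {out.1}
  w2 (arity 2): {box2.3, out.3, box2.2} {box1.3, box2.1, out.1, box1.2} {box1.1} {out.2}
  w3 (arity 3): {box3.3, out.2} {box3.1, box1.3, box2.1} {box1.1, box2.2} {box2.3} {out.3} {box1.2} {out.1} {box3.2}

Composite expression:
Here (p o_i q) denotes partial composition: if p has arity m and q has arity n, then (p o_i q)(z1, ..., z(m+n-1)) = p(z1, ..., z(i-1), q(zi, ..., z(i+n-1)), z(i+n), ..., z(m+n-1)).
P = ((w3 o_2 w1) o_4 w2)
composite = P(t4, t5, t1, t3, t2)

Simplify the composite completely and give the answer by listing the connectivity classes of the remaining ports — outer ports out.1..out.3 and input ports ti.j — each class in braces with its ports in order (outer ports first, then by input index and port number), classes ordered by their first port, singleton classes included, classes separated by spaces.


{out.1} {out.2, t2.2, t2.3} {out.3} {t1.1, t5.1} {t1.2} {t1.3} {t2.1, t3.2, t3.3, t4.3} {t3.1} {t4.1} {t4.2} {t5.2} {t5.3}


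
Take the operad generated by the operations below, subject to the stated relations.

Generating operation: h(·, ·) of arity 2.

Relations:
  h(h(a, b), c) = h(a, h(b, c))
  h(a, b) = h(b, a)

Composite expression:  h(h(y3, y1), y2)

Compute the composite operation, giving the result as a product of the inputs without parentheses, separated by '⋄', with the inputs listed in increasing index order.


y1 ⋄ y2 ⋄ y3


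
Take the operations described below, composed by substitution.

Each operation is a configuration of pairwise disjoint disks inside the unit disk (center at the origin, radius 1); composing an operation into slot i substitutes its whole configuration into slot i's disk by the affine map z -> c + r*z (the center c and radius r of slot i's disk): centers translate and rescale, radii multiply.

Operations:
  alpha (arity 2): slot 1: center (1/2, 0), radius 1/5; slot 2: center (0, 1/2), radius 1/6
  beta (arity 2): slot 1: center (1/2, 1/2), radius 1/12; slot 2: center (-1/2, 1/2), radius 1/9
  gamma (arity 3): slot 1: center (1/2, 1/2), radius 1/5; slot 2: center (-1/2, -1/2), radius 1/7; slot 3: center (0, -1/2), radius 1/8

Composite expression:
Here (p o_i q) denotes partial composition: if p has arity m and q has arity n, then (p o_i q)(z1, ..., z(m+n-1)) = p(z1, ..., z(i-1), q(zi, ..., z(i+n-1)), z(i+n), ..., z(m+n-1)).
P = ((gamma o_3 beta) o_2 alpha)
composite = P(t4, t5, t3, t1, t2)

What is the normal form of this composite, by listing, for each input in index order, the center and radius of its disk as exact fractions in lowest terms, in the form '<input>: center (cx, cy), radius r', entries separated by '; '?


t1: center (1/16, -7/16), radius 1/96; t2: center (-1/16, -7/16), radius 1/72; t3: center (-1/2, -3/7), radius 1/42; t4: center (1/2, 1/2), radius 1/5; t5: center (-3/7, -1/2), radius 1/35

Follow each t-input down from gamma: c' goes to c + r*c', radius to r*r'.
t4 passes through 1 substitution, ending at center (1/2, 1/2), radius 1/5
t5 passes through 2 substitutions, ending at center (-3/7, -1/2), radius 1/35
t3 passes through 2 substitutions, ending at center (-1/2, -3/7), radius 1/42
t1 passes through 2 substitutions, ending at center (1/16, -7/16), radius 1/96
t2 passes through 2 substitutions, ending at center (-1/16, -7/16), radius 1/72


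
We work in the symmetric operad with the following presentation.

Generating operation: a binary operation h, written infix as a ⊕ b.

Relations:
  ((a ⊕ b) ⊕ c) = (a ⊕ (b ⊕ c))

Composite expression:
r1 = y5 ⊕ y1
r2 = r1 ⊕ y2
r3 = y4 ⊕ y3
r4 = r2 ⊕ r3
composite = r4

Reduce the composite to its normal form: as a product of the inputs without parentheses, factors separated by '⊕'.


y5 ⊕ y1 ⊕ y2 ⊕ y4 ⊕ y3

Key point: h is associative — brackets drop, the y-order remains.
(y5 ⊕ y1) flattens to y5 ⊕ y1
((y5 ⊕ y1) ⊕ y2) flattens to y5 ⊕ y1 ⊕ y2
(y4 ⊕ y3) flattens to y4 ⊕ y3
(((y5 ⊕ y1) ⊕ y2) ⊕ (y4 ⊕ y3)) flattens to y5 ⊕ y1 ⊕ y2 ⊕ y4 ⊕ y3


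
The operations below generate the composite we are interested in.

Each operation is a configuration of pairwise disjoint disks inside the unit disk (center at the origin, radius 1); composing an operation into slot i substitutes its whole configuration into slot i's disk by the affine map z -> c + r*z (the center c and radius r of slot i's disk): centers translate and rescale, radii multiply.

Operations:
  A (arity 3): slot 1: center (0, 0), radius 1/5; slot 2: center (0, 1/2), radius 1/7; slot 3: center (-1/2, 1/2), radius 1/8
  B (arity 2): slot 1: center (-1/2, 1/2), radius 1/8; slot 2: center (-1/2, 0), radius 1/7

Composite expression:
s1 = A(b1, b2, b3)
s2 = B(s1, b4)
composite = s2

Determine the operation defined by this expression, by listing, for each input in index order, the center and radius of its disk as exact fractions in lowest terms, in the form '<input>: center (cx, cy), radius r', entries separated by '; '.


b1: center (-1/2, 1/2), radius 1/40; b2: center (-1/2, 9/16), radius 1/56; b3: center (-9/16, 9/16), radius 1/64; b4: center (-1/2, 0), radius 1/7

Nesting under B composes maps z -> c + r*z down each b-path.
tracing b1 down its 2-map path: center (-1/2, 1/2), radius 1/40
tracing b2 down its 2-map path: center (-1/2, 9/16), radius 1/56
tracing b3 down its 2-map path: center (-9/16, 9/16), radius 1/64
tracing b4 down its 1-map path: center (-1/2, 0), radius 1/7


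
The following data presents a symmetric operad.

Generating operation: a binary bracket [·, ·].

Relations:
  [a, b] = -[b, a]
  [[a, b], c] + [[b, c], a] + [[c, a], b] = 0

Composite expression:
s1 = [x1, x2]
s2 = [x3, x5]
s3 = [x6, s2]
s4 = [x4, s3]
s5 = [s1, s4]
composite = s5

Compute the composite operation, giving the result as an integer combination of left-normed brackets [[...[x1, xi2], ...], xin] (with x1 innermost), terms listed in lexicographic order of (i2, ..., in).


In the tensor algebra, words opening x1 carry the x1-anchored form.
Composite bracket: [[x1, x2], [x4, [x6, [x3, x5]]]]
Expanding via [a, b] = ab - ba: 32 signed words (2^5 = 32).
Keep just the words that open with x1:
  x1x2x3x5x6x4 (sign +1) contributes +[[[[[x1, x2], x3], x5], x6], x4]
  x1x2x4x3x5x6 (sign -1) contributes -[[[[[x1, x2], x4], x3], x5], x6]
  x1x2x4x5x3x6 (sign +1) contributes +[[[[[x1, x2], x4], x5], x3], x6]
  x1x2x4x6x3x5 (sign +1) contributes +[[[[[x1, x2], x4], x6], x3], x5]
  x1x2x4x6x5x3 (sign -1) contributes -[[[[[x1, x2], x4], x6], x5], x3]
  x1x2x5x3x6x4 (sign -1) contributes -[[[[[x1, x2], x5], x3], x6], x4]
  x1x2x6x3x5x4 (sign -1) contributes -[[[[[x1, x2], x6], x3], x5], x4]
  x1x2x6x5x3x4 (sign +1) contributes +[[[[[x1, x2], x6], x5], x3], x4]

[[[[[x1, x2], x3], x5], x6], x4] - [[[[[x1, x2], x4], x3], x5], x6] + [[[[[x1, x2], x4], x5], x3], x6] + [[[[[x1, x2], x4], x6], x3], x5] - [[[[[x1, x2], x4], x6], x5], x3] - [[[[[x1, x2], x5], x3], x6], x4] - [[[[[x1, x2], x6], x3], x5], x4] + [[[[[x1, x2], x6], x5], x3], x4]


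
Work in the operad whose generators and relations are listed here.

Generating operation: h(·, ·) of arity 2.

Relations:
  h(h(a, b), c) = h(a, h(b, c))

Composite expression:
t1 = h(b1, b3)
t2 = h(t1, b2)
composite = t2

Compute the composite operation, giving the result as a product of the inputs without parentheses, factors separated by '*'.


b1 * b3 * b2


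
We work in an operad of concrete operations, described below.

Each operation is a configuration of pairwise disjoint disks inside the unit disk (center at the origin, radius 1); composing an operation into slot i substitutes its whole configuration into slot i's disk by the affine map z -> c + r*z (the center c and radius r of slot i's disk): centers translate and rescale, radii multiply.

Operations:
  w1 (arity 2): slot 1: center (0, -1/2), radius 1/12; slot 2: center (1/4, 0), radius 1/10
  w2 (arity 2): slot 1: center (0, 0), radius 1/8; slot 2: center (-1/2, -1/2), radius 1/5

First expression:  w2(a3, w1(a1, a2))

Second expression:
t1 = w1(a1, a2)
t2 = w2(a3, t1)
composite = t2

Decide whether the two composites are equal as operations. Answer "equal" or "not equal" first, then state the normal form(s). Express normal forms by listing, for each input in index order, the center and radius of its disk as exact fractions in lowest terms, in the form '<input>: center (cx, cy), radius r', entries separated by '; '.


equal: each reduces to a1: center (-1/2, -3/5), radius 1/60; a2: center (-9/20, -1/2), radius 1/50; a3: center (0, 0), radius 1/8

Normal form of the first expression: a1: center (-1/2, -3/5), radius 1/60; a2: center (-9/20, -1/2), radius 1/50; a3: center (0, 0), radius 1/8
Normal form of the second expression: a1: center (-1/2, -3/5), radius 1/60; a2: center (-9/20, -1/2), radius 1/50; a3: center (0, 0), radius 1/8
Same normal form: equal.


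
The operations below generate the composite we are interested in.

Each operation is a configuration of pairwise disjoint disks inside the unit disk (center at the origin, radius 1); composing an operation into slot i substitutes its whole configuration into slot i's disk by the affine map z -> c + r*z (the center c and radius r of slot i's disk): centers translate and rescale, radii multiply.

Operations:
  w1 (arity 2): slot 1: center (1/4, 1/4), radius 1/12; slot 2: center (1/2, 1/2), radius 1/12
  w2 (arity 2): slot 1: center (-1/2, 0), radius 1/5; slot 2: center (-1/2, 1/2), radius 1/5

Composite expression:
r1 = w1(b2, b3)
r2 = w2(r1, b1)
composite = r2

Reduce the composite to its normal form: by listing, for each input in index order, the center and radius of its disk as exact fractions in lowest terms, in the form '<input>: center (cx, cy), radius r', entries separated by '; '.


b1: center (-1/2, 1/2), radius 1/5; b2: center (-9/20, 1/20), radius 1/60; b3: center (-2/5, 1/10), radius 1/60


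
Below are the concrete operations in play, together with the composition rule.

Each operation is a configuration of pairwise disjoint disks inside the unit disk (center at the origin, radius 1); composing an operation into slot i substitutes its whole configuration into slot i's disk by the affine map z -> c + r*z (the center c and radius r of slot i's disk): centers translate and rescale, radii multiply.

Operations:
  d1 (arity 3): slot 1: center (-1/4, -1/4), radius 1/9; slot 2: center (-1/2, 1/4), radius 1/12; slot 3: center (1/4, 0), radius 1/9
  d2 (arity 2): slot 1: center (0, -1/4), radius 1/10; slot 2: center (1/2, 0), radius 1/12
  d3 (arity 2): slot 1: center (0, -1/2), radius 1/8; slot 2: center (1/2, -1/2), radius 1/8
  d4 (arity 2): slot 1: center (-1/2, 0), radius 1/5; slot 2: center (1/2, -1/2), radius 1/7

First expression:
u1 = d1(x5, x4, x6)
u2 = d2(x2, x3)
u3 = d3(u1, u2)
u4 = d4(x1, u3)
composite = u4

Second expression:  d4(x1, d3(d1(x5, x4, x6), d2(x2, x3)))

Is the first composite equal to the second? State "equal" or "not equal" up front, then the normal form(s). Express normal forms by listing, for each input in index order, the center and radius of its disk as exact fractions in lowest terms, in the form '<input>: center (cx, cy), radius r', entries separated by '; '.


equal — both sides give x1: center (-1/2, 0), radius 1/5; x2: center (4/7, -129/224), radius 1/560; x3: center (65/112, -4/7), radius 1/672; x4: center (55/112, -127/224), radius 1/672; x5: center (111/224, -129/224), radius 1/504; x6: center (113/224, -4/7), radius 1/504

Normal form of the first expression: x1: center (-1/2, 0), radius 1/5; x2: center (4/7, -129/224), radius 1/560; x3: center (65/112, -4/7), radius 1/672; x4: center (55/112, -127/224), radius 1/672; x5: center (111/224, -129/224), radius 1/504; x6: center (113/224, -4/7), radius 1/504
Normal form of the second expression: x1: center (-1/2, 0), radius 1/5; x2: center (4/7, -129/224), radius 1/560; x3: center (65/112, -4/7), radius 1/672; x4: center (55/112, -127/224), radius 1/672; x5: center (111/224, -129/224), radius 1/504; x6: center (113/224, -4/7), radius 1/504
The forms coincide; equal.


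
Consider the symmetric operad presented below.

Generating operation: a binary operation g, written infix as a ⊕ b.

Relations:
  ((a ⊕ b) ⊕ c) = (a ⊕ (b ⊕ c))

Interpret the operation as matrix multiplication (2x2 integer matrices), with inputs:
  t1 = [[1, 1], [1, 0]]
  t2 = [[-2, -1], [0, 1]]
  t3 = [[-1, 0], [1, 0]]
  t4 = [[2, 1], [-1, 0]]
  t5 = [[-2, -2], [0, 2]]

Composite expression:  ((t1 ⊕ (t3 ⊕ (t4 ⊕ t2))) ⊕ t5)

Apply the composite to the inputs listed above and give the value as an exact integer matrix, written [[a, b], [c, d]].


(t4 ⊕ t2) = [[-4, -1], [2, 1]]
(t3 ⊕ (t4 ⊕ t2)) = [[4, 1], [-4, -1]]
(t1 ⊕ (t3 ⊕ (t4 ⊕ t2))) = [[0, 0], [4, 1]]
((t1 ⊕ (t3 ⊕ (t4 ⊕ t2))) ⊕ t5) = [[0, 0], [-8, -6]]

[[0, 0], [-8, -6]]


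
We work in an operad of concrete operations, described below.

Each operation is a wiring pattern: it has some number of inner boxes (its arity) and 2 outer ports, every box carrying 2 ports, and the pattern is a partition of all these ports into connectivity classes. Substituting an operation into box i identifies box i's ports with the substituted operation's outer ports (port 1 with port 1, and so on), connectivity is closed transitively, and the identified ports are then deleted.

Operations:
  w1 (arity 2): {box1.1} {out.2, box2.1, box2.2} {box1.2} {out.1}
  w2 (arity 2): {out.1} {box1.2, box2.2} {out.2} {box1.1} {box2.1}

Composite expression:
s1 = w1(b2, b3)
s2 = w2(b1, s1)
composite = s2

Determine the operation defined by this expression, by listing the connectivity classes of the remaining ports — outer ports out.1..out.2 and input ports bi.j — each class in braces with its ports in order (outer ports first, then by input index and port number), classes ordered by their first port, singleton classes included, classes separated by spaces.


Treat the ports identified at w2 as solder joints: merge, then drop.
the subtree at w1 composes to {out.1} {out.2, b3.1, b3.2} {b2.1} {b2.2} on (b2, b3); out.j = own outer ports
the subtree at w2 composes to {out.1} {out.2} {b1.1} {b1.2, b3.1, b3.2} {b2.1} {b2.2} on (b1, b2, b3); out.j = own outer ports

{out.1} {out.2} {b1.1} {b1.2, b3.1, b3.2} {b2.1} {b2.2}


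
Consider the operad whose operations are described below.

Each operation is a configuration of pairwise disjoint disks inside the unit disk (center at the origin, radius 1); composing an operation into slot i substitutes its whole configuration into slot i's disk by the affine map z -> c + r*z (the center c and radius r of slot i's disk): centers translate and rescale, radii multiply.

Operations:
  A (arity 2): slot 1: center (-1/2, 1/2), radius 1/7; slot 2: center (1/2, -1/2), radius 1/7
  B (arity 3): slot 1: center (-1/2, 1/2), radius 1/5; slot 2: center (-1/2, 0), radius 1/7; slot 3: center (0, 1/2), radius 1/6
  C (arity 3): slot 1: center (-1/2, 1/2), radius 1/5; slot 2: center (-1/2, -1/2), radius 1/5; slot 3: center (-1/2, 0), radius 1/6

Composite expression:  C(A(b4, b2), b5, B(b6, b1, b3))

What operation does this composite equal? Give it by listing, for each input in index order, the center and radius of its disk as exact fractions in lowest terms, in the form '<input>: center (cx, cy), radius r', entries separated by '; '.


b1: center (-7/12, 0), radius 1/42; b2: center (-2/5, 2/5), radius 1/35; b3: center (-1/2, 1/12), radius 1/36; b4: center (-3/5, 3/5), radius 1/35; b5: center (-1/2, -1/2), radius 1/5; b6: center (-7/12, 1/12), radius 1/30

Only the slot chain above each b matters under C; compose those maps.
b4 passes through 2 substitutions, ending at center (-3/5, 3/5), radius 1/35
b2 passes through 2 substitutions, ending at center (-2/5, 2/5), radius 1/35
b5 passes through 1 substitution, ending at center (-1/2, -1/2), radius 1/5
b6 passes through 2 substitutions, ending at center (-7/12, 1/12), radius 1/30
b1 passes through 2 substitutions, ending at center (-7/12, 0), radius 1/42
b3 passes through 2 substitutions, ending at center (-1/2, 1/12), radius 1/36


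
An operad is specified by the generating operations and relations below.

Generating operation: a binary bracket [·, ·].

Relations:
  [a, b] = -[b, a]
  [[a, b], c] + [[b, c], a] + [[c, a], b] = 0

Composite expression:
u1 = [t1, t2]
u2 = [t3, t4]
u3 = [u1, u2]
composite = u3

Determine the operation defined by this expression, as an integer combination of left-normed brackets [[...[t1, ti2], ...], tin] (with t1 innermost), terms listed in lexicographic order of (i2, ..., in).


Antisymmetry and Jacobi reduce to t1-anchored left-normed brackets.
Composite bracket: [[t1, t2], [t3, t4]]
Expanding via [a, b] = ab - ba: 8 signed words (2^3 = 8).
The t1-initial words carry the normal form:
  word t1t2t3t4 has sign +1, contributing +[[[t1, t2], t3], t4]
  word t1t2t4t3 has sign -1, contributing -[[[t1, t2], t4], t3]

[[[t1, t2], t3], t4] - [[[t1, t2], t4], t3]


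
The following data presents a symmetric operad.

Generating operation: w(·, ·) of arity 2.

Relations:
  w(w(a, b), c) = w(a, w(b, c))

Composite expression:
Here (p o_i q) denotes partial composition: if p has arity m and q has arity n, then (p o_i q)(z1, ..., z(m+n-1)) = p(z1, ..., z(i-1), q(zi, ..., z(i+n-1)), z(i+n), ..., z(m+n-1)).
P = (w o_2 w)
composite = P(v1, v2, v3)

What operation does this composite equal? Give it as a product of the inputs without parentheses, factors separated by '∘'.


v1 ∘ v2 ∘ v3

The w-tree's shape is irrelevant; the v-reading-order decides.
w(v2, v3) reduces to v2 ∘ v3
w(v1, w(v2, v3)) reduces to v1 ∘ v2 ∘ v3


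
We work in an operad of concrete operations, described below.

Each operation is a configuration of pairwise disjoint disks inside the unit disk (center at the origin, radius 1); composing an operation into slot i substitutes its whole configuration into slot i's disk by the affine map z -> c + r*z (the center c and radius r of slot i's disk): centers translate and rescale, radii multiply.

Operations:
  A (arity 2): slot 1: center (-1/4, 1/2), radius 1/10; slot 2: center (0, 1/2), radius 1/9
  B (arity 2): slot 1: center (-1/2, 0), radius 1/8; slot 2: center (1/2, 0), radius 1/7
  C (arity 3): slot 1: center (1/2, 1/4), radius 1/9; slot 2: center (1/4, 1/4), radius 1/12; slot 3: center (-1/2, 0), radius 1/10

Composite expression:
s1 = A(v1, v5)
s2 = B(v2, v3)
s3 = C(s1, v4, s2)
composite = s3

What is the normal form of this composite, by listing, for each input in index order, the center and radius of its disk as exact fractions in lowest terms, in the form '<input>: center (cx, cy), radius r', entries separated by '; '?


v1: center (17/36, 11/36), radius 1/90; v2: center (-11/20, 0), radius 1/80; v3: center (-9/20, 0), radius 1/70; v4: center (1/4, 1/4), radius 1/12; v5: center (1/2, 11/36), radius 1/81

Only the slot chain above each v matters under C; compose those maps.
input v1: applying the 2 nested substitutions gives center (17/36, 11/36), radius 1/90
input v5: applying the 2 nested substitutions gives center (1/2, 11/36), radius 1/81
input v4: applying the 1 nested substitution gives center (1/4, 1/4), radius 1/12
input v2: applying the 2 nested substitutions gives center (-11/20, 0), radius 1/80
input v3: applying the 2 nested substitutions gives center (-9/20, 0), radius 1/70


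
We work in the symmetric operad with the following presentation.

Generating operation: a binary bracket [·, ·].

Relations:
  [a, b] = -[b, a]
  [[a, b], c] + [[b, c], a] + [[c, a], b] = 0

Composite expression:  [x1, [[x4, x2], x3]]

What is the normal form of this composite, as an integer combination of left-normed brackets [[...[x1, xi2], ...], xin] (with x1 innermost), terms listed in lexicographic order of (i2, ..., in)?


-[[[x1, x2], x4], x3] + [[[x1, x3], x2], x4] - [[[x1, x3], x4], x2] + [[[x1, x4], x2], x3]


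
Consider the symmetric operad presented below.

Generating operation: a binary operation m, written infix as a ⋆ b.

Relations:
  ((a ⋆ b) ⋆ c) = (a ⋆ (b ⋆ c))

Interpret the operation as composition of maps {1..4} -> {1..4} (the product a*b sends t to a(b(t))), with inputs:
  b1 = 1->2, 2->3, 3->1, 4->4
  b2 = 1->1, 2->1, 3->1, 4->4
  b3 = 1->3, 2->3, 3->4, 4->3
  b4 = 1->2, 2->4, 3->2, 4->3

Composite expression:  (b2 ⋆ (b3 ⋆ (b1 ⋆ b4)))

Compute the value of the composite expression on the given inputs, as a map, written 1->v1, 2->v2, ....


1->4, 2->1, 3->4, 4->1

(b1 ⋆ b4) = 1->3, 2->4, 3->3, 4->1
(b3 ⋆ (b1 ⋆ b4)) = 1->4, 2->3, 3->4, 4->3
(b2 ⋆ (b3 ⋆ (b1 ⋆ b4))) = 1->4, 2->1, 3->4, 4->1


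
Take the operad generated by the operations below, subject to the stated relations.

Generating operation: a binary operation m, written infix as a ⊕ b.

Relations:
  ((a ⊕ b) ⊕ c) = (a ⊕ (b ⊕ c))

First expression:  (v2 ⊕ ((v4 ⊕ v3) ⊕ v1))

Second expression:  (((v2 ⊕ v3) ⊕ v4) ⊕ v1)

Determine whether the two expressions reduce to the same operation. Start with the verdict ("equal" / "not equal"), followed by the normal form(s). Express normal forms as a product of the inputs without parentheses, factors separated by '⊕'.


In normal form, the first expression is v2 ⊕ v4 ⊕ v3 ⊕ v1
In normal form, the second expression is v2 ⊕ v3 ⊕ v4 ⊕ v1
Different reductions; not equal.

not equal; first: v2 ⊕ v4 ⊕ v3 ⊕ v1; second: v2 ⊕ v3 ⊕ v4 ⊕ v1


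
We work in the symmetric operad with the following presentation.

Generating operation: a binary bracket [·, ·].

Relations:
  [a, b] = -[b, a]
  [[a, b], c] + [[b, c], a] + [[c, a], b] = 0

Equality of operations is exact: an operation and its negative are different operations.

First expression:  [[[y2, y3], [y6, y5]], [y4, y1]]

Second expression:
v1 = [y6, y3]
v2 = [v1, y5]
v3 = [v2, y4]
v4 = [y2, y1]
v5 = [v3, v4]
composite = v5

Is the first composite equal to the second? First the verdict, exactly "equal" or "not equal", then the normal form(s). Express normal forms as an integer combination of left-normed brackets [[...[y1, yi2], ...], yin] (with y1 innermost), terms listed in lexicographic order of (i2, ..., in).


not equal; first: -[[[[[y1, y4], y2], y3], y5], y6] + [[[[[y1, y4], y2], y3], y6], y5] + [[[[[y1, y4], y3], y2], y5], y6] - [[[[[y1, y4], y3], y2], y6], y5] + [[[[[y1, y4], y5], y6], y2], y3] - [[[[[y1, y4], y5], y6], y3], y2] - [[[[[y1, y4], y6], y5], y2], y3] + [[[[[y1, y4], y6], y5], y3], y2]; second: -[[[[[y1, y2], y3], y6], y5], y4] + [[[[[y1, y2], y4], y3], y6], y5] - [[[[[y1, y2], y4], y5], y3], y6] + [[[[[y1, y2], y4], y5], y6], y3] - [[[[[y1, y2], y4], y6], y3], y5] + [[[[[y1, y2], y5], y3], y6], y4] - [[[[[y1, y2], y5], y6], y3], y4] + [[[[[y1, y2], y6], y3], y5], y4]

The first expression reduces to -[[[[[y1, y4], y2], y3], y5], y6] + [[[[[y1, y4], y2], y3], y6], y5] + [[[[[y1, y4], y3], y2], y5], y6] - [[[[[y1, y4], y3], y2], y6], y5] + [[[[[y1, y4], y5], y6], y2], y3] - [[[[[y1, y4], y5], y6], y3], y2] - [[[[[y1, y4], y6], y5], y2], y3] + [[[[[y1, y4], y6], y5], y3], y2]
The second expression reduces to -[[[[[y1, y2], y3], y6], y5], y4] + [[[[[y1, y2], y4], y3], y6], y5] - [[[[[y1, y2], y4], y5], y3], y6] + [[[[[y1, y2], y4], y5], y6], y3] - [[[[[y1, y2], y4], y6], y3], y5] + [[[[[y1, y2], y5], y3], y6], y4] - [[[[[y1, y2], y5], y6], y3], y4] + [[[[[y1, y2], y6], y3], y5], y4]
The forms do not match — not equal.


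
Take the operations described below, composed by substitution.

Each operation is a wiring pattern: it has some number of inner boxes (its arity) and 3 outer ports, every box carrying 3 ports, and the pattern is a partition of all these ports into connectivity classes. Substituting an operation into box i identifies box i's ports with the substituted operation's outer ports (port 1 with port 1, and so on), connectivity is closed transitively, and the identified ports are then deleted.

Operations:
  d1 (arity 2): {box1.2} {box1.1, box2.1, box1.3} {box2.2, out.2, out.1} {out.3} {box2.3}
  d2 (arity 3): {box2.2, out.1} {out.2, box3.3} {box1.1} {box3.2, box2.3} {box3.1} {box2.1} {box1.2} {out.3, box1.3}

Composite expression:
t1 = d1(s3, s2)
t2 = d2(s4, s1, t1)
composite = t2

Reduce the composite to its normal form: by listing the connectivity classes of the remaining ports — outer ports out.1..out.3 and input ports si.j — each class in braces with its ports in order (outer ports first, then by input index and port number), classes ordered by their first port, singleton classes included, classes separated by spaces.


{out.1, s1.2} {out.2} {out.3, s4.3} {s1.1} {s1.3, s2.2} {s2.1, s3.1, s3.3} {s2.3} {s3.2} {s4.1} {s4.2}

Substituting into d2 glues patterns; closure does the rest.
composing d1 on (s3, s2), with out.j its own outer ports: {out.1, out.2, s2.2} {out.3} {s2.1, s3.1, s3.3} {s2.3} {s3.2}
composing d2 on (s4, s1, s3, s2), with out.j its own outer ports: {out.1, s1.2} {out.2} {out.3, s4.3} {s1.1} {s1.3, s2.2} {s2.1, s3.1, s3.3} {s2.3} {s3.2} {s4.1} {s4.2}
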